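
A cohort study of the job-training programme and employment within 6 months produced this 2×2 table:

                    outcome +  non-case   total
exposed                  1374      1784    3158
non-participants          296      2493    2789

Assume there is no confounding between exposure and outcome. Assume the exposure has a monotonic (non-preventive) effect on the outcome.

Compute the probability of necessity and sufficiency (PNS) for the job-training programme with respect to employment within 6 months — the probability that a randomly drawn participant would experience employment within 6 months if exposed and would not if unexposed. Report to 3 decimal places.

PNS ≈ 0.329

p₁ = P(outcome | exposed) = 1374/3158 = 0.43509
p₀ = P(outcome | unexposed) = 296/2789 = 0.10613
Under exogeneity and monotonicity, PNS = p₁ − p₀.
PNS = 0.43509 − 0.10613 = 0.32895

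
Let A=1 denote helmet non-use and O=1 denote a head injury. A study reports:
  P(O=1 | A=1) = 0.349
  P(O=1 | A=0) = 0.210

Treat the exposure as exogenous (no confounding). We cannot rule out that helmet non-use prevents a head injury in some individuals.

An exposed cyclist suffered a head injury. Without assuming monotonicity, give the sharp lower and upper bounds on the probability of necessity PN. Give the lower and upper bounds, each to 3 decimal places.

0.398 ≤ PN ≤ 1.000

Let p₁ = 0.349, p₀ = 0.21.
Under exogeneity alone the bounds on PN are max{0,(p₁−p₀)/p₁} ≤ PN ≤ min{1,(1−p₀)/p₁}.
  lower = (p₁ − p₀)/p₁ = 0.139 / 0.349 ≈ 0.3983
  upper = min{1, (1 − p₀)/p₁} = 0.79 / 0.349 ≈ 2.2636 → capped at 1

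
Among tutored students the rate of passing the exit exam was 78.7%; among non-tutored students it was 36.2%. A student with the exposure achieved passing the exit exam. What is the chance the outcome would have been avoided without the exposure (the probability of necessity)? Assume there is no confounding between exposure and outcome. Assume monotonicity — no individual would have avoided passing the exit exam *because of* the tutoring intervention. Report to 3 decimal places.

PN ≈ 0.540

p₁ = 0.787, p₀ = 0.362.
Under exogeneity and monotonicity, PN = (p₁ − p₀) / p₁.
PN = (0.787 − 0.362) / 0.787 = 0.425 / 0.787 ≈ 0.5400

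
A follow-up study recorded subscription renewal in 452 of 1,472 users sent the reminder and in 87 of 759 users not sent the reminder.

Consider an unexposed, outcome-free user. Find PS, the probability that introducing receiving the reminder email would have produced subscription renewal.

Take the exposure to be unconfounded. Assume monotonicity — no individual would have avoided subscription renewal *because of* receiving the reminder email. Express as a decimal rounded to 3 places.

PS ≈ 0.217

p₁ = P(outcome | exposed) = 452/1472 = 0.30707
p₀ = P(outcome | unexposed) = 87/759 = 0.11462
Under exogeneity and monotonicity, PS = (p₁ − p₀) / (1 − p₀).
PS = (0.30707 − 0.11462) / (1 − 0.11462) = 0.19244 / 0.88538 ≈ 0.2174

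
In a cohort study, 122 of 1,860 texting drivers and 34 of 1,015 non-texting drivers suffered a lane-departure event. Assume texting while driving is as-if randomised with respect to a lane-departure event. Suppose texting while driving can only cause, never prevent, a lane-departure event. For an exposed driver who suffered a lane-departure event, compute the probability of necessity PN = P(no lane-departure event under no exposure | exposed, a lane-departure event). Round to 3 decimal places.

PN ≈ 0.489

p₁ = P(outcome | exposed) = 122/1860 = 0.065591
p₀ = P(outcome | unexposed) = 34/1015 = 0.033498
Under exogeneity and monotonicity, PN = (p₁ − p₀) / p₁.
PN = (0.065591 − 0.033498) / 0.065591 = 0.032094 / 0.065591 ≈ 0.4893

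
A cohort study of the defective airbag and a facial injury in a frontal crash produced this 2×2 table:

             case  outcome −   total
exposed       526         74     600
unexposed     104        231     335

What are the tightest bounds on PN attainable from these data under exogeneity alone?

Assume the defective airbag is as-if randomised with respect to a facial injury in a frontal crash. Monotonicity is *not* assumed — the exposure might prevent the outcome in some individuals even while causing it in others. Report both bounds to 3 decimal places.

0.646 ≤ PN ≤ 0.787

p₁ = P(outcome | exposed) = 526/600 = 0.87667
p₀ = P(outcome | unexposed) = 104/335 = 0.31045
Under exogeneity alone the bounds on PN are max{0,(p₁−p₀)/p₁} ≤ PN ≤ min{1,(1−p₀)/p₁}.
  lower = (p₁ − p₀)/p₁ = 0.56622 / 0.87667 ≈ 0.6459
  upper = min{1, (1 − p₀)/p₁} = 0.68955 / 0.87667 ≈ 0.7866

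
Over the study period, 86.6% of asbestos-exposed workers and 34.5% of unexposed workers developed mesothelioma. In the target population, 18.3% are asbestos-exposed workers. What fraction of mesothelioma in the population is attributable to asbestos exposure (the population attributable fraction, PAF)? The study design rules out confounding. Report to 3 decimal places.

PAF ≈ 0.217

p₁ = 0.866, p₀ = 0.345.
Overall risk P(Y=1) = π·p₁ + (1−π)·p₀ = 0.183×0.866 + 0.817×0.345 = 0.44034.
Under exogeneity, PAF = [P(Y=1) − p₀] / P(Y=1).
PAF = (0.44034 − 0.345) / 0.44034 ≈ 0.2165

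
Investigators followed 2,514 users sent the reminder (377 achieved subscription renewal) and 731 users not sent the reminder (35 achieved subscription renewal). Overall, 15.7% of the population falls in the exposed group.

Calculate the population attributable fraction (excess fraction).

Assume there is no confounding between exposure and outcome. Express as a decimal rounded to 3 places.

PAF ≈ 0.251

p₁ = P(outcome | exposed) = 377/2514 = 0.14996
p₀ = P(outcome | unexposed) = 35/731 = 0.04788
Overall risk P(Y=1) = π·p₁ + (1−π)·p₀ = 0.157×0.14996 + 0.843×0.04788 = 0.063906.
Under exogeneity, PAF = [P(Y=1) − p₀] / P(Y=1).
PAF = (0.063906 − 0.04788) / 0.063906 ≈ 0.2508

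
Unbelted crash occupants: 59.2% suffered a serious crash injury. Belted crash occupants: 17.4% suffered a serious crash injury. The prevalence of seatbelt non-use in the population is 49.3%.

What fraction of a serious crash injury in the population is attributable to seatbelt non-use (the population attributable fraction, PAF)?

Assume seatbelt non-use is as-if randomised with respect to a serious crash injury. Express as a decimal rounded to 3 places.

PAF ≈ 0.542

p₁ = 0.592, p₀ = 0.174.
Overall risk P(Y=1) = π·p₁ + (1−π)·p₀ = 0.493×0.592 + 0.507×0.174 = 0.38007.
Under exogeneity, PAF = [P(Y=1) − p₀] / P(Y=1).
PAF = (0.38007 − 0.174) / 0.38007 ≈ 0.5422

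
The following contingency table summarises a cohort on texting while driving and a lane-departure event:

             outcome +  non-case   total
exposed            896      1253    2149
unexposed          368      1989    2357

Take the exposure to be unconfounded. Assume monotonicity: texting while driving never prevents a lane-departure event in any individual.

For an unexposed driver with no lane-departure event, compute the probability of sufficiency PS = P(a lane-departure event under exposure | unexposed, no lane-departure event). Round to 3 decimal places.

PS ≈ 0.309

p₁ = P(outcome | exposed) = 896/2149 = 0.41694
p₀ = P(outcome | unexposed) = 368/2357 = 0.15613
Under exogeneity and monotonicity, PS = (p₁ − p₀) / (1 − p₀).
PS = (0.41694 − 0.15613) / (1 − 0.15613) = 0.26081 / 0.84387 ≈ 0.3091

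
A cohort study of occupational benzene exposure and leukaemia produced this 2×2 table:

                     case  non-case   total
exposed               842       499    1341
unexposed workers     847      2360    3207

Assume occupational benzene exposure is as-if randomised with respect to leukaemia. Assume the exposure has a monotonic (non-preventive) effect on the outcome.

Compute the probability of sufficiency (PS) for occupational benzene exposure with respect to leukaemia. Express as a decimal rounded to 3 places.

p₁ = P(outcome | exposed) = 842/1341 = 0.62789
p₀ = P(outcome | unexposed) = 847/3207 = 0.26411
Under exogeneity and monotonicity, PS = (p₁ − p₀) / (1 − p₀).
PS = (0.62789 − 0.26411) / (1 − 0.26411) = 0.36378 / 0.73589 ≈ 0.4943

PS ≈ 0.494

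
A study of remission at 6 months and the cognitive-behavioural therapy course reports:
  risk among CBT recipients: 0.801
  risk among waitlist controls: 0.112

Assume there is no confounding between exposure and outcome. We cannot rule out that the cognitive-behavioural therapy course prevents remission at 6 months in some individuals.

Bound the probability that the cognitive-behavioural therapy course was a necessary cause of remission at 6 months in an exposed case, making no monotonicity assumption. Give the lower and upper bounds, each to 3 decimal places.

0.860 ≤ PN ≤ 1.000

Let p₁ = 0.801, p₀ = 0.112.
Under exogeneity alone the bounds on PN are max{0,(p₁−p₀)/p₁} ≤ PN ≤ min{1,(1−p₀)/p₁}.
  lower = (p₁ − p₀)/p₁ = 0.689 / 0.801 ≈ 0.8602
  upper = min{1, (1 − p₀)/p₁} = 0.888 / 0.801 ≈ 1.1086 → capped at 1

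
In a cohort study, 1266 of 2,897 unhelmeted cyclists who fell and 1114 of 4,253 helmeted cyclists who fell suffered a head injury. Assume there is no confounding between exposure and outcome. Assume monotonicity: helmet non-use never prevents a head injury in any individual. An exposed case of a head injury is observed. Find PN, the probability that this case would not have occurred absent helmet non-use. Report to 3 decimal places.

p₁ = P(outcome | exposed) = 1266/2897 = 0.437
p₀ = P(outcome | unexposed) = 1114/4253 = 0.26193
Under exogeneity and monotonicity, PN = (p₁ − p₀) / p₁.
PN = (0.437 − 0.26193) / 0.437 = 0.17507 / 0.437 ≈ 0.4006

PN ≈ 0.401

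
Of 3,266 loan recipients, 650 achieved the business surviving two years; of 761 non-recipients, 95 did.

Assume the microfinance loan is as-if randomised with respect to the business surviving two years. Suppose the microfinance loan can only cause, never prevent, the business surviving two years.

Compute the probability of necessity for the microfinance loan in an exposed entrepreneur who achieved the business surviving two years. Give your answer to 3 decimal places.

p₁ = P(outcome | exposed) = 650/3266 = 0.19902
p₀ = P(outcome | unexposed) = 95/761 = 0.12484
Under exogeneity and monotonicity, PN = (p₁ − p₀) / p₁.
PN = (0.19902 − 0.12484) / 0.19902 = 0.074184 / 0.19902 ≈ 0.3727

PN ≈ 0.373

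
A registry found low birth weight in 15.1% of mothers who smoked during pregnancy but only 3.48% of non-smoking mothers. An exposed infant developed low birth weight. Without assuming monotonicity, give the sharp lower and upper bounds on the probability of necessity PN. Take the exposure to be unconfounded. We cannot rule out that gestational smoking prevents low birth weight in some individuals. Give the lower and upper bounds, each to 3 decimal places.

p₁ = 0.151, p₀ = 0.0348.
Under exogeneity alone the bounds on PN are max{0,(p₁−p₀)/p₁} ≤ PN ≤ min{1,(1−p₀)/p₁}.
  lower = (p₁ − p₀)/p₁ = 0.1162 / 0.151 ≈ 0.7695
  upper = min{1, (1 − p₀)/p₁} = 0.9652 / 0.151 ≈ 6.3921 → capped at 1

0.770 ≤ PN ≤ 1.000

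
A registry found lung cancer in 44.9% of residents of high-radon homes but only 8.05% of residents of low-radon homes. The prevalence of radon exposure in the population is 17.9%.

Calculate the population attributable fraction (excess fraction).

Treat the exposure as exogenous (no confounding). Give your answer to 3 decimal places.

PAF ≈ 0.450

p₁ = 0.449, p₀ = 0.0805.
Overall risk P(Y=1) = π·p₁ + (1−π)·p₀ = 0.179×0.449 + 0.821×0.0805 = 0.14646.
Under exogeneity, PAF = [P(Y=1) − p₀] / P(Y=1).
PAF = (0.14646 − 0.0805) / 0.14646 ≈ 0.4504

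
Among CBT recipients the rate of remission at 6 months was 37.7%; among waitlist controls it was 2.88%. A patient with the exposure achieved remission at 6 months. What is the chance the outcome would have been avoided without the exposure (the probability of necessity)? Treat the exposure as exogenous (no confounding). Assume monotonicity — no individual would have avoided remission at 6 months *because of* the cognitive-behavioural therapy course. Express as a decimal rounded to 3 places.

PN ≈ 0.924

p₁ = 0.377, p₀ = 0.0288.
Under exogeneity and monotonicity, PN = (p₁ − p₀) / p₁.
PN = (0.377 − 0.0288) / 0.377 = 0.3482 / 0.377 ≈ 0.9236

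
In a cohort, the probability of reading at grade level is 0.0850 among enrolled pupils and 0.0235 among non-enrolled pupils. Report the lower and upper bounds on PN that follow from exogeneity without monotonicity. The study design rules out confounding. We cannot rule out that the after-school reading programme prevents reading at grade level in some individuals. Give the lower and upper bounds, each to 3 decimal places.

Let p₁ = 0.085, p₀ = 0.0235.
Under exogeneity alone the bounds on PN are max{0,(p₁−p₀)/p₁} ≤ PN ≤ min{1,(1−p₀)/p₁}.
  lower = (p₁ − p₀)/p₁ = 0.0615 / 0.085 ≈ 0.7235
  upper = min{1, (1 − p₀)/p₁} = 0.9765 / 0.085 ≈ 11.4882 → capped at 1

0.724 ≤ PN ≤ 1.000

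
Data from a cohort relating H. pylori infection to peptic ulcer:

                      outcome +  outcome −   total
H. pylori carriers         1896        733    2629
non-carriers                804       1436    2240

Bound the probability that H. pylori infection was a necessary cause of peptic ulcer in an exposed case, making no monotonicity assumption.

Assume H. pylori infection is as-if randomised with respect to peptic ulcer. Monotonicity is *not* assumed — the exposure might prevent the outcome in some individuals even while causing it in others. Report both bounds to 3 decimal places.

0.502 ≤ PN ≤ 0.889

p₁ = P(outcome | exposed) = 1896/2629 = 0.72119
p₀ = P(outcome | unexposed) = 804/2240 = 0.35893
Under exogeneity alone the bounds on PN are max{0,(p₁−p₀)/p₁} ≤ PN ≤ min{1,(1−p₀)/p₁}.
  lower = (p₁ − p₀)/p₁ = 0.36226 / 0.72119 ≈ 0.5023
  upper = min{1, (1 − p₀)/p₁} = 0.64107 / 0.72119 ≈ 0.8889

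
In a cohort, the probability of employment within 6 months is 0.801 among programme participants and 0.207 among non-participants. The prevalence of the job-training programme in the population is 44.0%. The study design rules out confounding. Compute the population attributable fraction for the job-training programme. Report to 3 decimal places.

Let p₁ = 0.801, p₀ = 0.207.
Overall risk P(Y=1) = π·p₁ + (1−π)·p₀ = 0.44×0.801 + 0.56×0.207 = 0.46836.
Under exogeneity, PAF = [P(Y=1) − p₀] / P(Y=1).
PAF = (0.46836 − 0.207) / 0.46836 ≈ 0.5580

PAF ≈ 0.558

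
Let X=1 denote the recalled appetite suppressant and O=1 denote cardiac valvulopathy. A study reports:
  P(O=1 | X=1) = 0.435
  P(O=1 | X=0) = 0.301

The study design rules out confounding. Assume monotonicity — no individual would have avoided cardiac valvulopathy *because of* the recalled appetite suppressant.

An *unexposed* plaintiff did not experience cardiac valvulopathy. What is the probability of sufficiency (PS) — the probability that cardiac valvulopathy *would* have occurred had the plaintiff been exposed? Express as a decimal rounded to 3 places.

PS ≈ 0.192

Let p₁ = 0.435, p₀ = 0.301.
Under exogeneity and monotonicity, PS = (p₁ − p₀) / (1 − p₀).
PS = (0.435 − 0.301) / (1 − 0.301) = 0.134 / 0.699 ≈ 0.1917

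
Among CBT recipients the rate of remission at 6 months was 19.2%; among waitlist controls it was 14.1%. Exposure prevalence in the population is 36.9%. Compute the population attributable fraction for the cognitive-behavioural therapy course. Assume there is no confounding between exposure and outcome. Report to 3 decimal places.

p₁ = 0.192, p₀ = 0.141.
Overall risk P(Y=1) = π·p₁ + (1−π)·p₀ = 0.369×0.192 + 0.631×0.141 = 0.15982.
Under exogeneity, PAF = [P(Y=1) − p₀] / P(Y=1).
PAF = (0.15982 − 0.141) / 0.15982 ≈ 0.1178

PAF ≈ 0.118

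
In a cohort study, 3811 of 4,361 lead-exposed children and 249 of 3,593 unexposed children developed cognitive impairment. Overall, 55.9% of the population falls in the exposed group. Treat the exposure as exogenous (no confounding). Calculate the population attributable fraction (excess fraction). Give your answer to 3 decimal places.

p₁ = P(outcome | exposed) = 3811/4361 = 0.87388
p₀ = P(outcome | unexposed) = 249/3593 = 0.069301
Overall risk P(Y=1) = π·p₁ + (1−π)·p₀ = 0.559×0.87388 + 0.441×0.069301 = 0.51906.
Under exogeneity, PAF = [P(Y=1) − p₀] / P(Y=1).
PAF = (0.51906 − 0.069301) / 0.51906 ≈ 0.8665

PAF ≈ 0.866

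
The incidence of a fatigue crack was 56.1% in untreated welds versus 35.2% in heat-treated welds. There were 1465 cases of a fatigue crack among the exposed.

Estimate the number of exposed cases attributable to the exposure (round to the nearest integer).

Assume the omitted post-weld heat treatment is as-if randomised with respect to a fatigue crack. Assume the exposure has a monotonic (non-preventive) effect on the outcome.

p₁ = 0.561, p₀ = 0.352.
PN = (p₁ − p₀)/p₁ = (0.561 − 0.352) / 0.561 ≈ 0.37255.
Attributable cases ≈ PN × (exposed cases) = 0.37255 × 1465 ≈ 545.78.

about 546 cases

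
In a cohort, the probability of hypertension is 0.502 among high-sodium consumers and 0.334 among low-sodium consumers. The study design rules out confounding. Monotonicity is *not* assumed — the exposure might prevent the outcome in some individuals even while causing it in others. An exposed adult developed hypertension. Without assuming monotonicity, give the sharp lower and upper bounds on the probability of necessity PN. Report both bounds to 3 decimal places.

0.335 ≤ PN ≤ 1.000

Let p₁ = 0.502, p₀ = 0.334.
Under exogeneity alone the bounds on PN are max{0,(p₁−p₀)/p₁} ≤ PN ≤ min{1,(1−p₀)/p₁}.
  lower = (p₁ − p₀)/p₁ = 0.168 / 0.502 ≈ 0.3347
  upper = min{1, (1 − p₀)/p₁} = 0.666 / 0.502 ≈ 1.3267 → capped at 1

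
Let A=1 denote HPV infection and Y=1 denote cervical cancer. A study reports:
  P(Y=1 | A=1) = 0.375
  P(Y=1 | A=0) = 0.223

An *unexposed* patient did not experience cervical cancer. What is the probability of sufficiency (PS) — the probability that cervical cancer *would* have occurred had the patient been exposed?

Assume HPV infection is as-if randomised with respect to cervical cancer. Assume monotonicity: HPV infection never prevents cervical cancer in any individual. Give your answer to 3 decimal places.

Let p₁ = 0.375, p₀ = 0.223.
Under exogeneity and monotonicity, PS = (p₁ − p₀) / (1 − p₀).
PS = (0.375 − 0.223) / (1 − 0.223) = 0.152 / 0.777 ≈ 0.1956

PS ≈ 0.196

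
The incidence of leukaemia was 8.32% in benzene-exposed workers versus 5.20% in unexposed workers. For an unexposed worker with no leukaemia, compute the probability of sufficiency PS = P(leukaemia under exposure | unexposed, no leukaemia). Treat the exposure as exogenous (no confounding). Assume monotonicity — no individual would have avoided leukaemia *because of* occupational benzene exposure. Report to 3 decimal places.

p₁ = 0.0832, p₀ = 0.052.
Under exogeneity and monotonicity, PS = (p₁ − p₀) / (1 − p₀).
PS = (0.0832 − 0.052) / (1 − 0.052) = 0.0312 / 0.948 ≈ 0.0329

PS ≈ 0.033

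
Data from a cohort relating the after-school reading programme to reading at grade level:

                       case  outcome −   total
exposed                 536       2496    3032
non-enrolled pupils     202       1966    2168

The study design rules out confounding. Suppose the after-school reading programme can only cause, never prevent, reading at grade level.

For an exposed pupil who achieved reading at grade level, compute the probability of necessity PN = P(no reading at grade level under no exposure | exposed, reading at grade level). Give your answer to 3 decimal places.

p₁ = P(outcome | exposed) = 536/3032 = 0.17678
p₀ = P(outcome | unexposed) = 202/2168 = 0.093173
Under exogeneity and monotonicity, PN = (p₁ − p₀)/p₁.
PN = (0.17678 − 0.093173) / 0.17678 ≈ 0.4729

PN ≈ 0.473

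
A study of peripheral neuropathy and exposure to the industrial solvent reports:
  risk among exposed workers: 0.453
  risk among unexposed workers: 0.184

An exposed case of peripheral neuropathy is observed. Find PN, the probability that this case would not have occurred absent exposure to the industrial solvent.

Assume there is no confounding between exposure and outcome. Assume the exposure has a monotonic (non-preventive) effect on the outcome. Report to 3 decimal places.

PN ≈ 0.594

Let p₁ = 0.453, p₀ = 0.184.
Under exogeneity and monotonicity, PN = (p₁ − p₀) / p₁.
PN = (0.453 − 0.184) / 0.453 = 0.269 / 0.453 ≈ 0.5938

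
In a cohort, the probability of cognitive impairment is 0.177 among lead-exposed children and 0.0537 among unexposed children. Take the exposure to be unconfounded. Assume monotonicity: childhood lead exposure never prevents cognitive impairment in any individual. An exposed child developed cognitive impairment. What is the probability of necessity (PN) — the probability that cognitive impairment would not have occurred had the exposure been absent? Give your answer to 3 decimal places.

Let p₁ = 0.177, p₀ = 0.0537.
Under exogeneity and monotonicity, PN = (p₁ − p₀) / p₁.
PN = (0.177 − 0.0537) / 0.177 = 0.1233 / 0.177 ≈ 0.6966

PN ≈ 0.697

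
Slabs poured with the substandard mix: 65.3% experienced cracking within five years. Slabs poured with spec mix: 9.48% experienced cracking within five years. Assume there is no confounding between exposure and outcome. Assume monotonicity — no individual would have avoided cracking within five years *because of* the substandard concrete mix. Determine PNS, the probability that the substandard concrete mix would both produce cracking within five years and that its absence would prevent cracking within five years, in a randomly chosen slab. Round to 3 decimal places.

PNS ≈ 0.558

p₁ = 0.653, p₀ = 0.0948.
Under exogeneity and monotonicity, PNS = p₁ − p₀.
PNS = 0.653 − 0.0948 = 0.5582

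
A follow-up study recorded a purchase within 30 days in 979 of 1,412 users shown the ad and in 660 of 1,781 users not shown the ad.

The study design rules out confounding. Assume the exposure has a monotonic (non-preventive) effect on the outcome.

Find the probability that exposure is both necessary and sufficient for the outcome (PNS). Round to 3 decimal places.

p₁ = P(outcome | exposed) = 979/1412 = 0.69334
p₀ = P(outcome | unexposed) = 660/1781 = 0.37058
Under exogeneity and monotonicity, PNS = p₁ − p₀.
PNS = 0.69334 − 0.37058 = 0.32276

PNS ≈ 0.323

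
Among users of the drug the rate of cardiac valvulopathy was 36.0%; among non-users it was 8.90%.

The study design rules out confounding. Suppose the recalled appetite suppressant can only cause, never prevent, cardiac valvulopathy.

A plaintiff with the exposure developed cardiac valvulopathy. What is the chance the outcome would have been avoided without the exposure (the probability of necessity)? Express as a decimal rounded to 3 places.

PN ≈ 0.753

p₁ = 0.36, p₀ = 0.089.
Under exogeneity and monotonicity, PN = (p₁ − p₀) / p₁.
PN = (0.36 − 0.089) / 0.36 = 0.271 / 0.36 ≈ 0.7528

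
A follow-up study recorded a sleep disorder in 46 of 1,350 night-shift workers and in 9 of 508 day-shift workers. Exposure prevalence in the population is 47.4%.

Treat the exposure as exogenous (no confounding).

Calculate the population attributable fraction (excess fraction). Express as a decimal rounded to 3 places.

p₁ = P(outcome | exposed) = 46/1350 = 0.034074
p₀ = P(outcome | unexposed) = 9/508 = 0.017717
Overall risk P(Y=1) = π·p₁ + (1−π)·p₀ = 0.474×0.034074 + 0.526×0.017717 = 0.02547.
Under exogeneity, PAF = [P(Y=1) − p₀] / P(Y=1).
PAF = (0.02547 − 0.017717) / 0.02547 ≈ 0.3044

PAF ≈ 0.304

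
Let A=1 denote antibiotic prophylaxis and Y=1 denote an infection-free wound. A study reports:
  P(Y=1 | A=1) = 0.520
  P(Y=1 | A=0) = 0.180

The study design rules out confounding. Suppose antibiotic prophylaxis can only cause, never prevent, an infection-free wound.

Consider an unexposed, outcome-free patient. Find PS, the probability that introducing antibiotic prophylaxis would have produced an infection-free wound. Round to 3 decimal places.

Let p₁ = 0.52, p₀ = 0.18.
Under exogeneity and monotonicity, PS = (p₁ − p₀) / (1 − p₀).
PS = (0.52 − 0.18) / (1 − 0.18) = 0.34 / 0.82 ≈ 0.4146

PS ≈ 0.415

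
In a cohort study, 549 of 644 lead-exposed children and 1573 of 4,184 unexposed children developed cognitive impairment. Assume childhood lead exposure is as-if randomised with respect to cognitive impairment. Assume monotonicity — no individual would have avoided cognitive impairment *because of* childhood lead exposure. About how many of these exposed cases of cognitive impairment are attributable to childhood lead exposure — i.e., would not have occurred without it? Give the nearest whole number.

about 307 cases

p₁ = P(outcome | exposed) = 549/644 = 0.85248
p₀ = P(outcome | unexposed) = 1573/4184 = 0.37596
PN = (p₁ − p₀)/p₁ = (0.85248 − 0.37596) / 0.85248 ≈ 0.55899.
Attributable cases ≈ PN × (exposed cases) = 0.55899 × 549 ≈ 306.88.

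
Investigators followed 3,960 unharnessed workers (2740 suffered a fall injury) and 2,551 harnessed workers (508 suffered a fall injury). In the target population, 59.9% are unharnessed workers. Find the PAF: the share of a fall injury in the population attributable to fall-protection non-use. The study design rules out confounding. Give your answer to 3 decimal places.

PAF ≈ 0.597

p₁ = P(outcome | exposed) = 2740/3960 = 0.69192
p₀ = P(outcome | unexposed) = 508/2551 = 0.19914
Overall risk P(Y=1) = π·p₁ + (1−π)·p₀ = 0.599×0.69192 + 0.401×0.19914 = 0.49431.
Under exogeneity, PAF = [P(Y=1) − p₀] / P(Y=1).
PAF = (0.49431 − 0.19914) / 0.49431 ≈ 0.5971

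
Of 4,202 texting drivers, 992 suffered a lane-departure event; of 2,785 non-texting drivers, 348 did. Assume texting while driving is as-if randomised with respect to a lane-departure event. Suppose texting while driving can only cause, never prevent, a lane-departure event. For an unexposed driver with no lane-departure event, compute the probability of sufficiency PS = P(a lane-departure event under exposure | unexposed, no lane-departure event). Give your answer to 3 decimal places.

p₁ = P(outcome | exposed) = 992/4202 = 0.23608
p₀ = P(outcome | unexposed) = 348/2785 = 0.12496
Under exogeneity and monotonicity, PS = (p₁ − p₀) / (1 − p₀).
PS = (0.23608 − 0.12496) / (1 − 0.12496) = 0.11112 / 0.87504 ≈ 0.1270

PS ≈ 0.127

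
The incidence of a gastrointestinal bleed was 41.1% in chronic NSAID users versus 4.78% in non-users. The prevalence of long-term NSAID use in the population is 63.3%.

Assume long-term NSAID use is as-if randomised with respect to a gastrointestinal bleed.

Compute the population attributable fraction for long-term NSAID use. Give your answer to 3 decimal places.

p₁ = 0.411, p₀ = 0.0478.
Overall risk P(Y=1) = π·p₁ + (1−π)·p₀ = 0.633×0.411 + 0.367×0.0478 = 0.27771.
Under exogeneity, PAF = [P(Y=1) − p₀] / P(Y=1).
PAF = (0.27771 − 0.0478) / 0.27771 ≈ 0.8279

PAF ≈ 0.828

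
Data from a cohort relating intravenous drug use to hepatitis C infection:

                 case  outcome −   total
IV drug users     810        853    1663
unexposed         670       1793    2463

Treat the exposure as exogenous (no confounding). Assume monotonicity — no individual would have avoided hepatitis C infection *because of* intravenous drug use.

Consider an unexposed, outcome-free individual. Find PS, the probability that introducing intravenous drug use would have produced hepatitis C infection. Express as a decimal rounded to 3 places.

p₁ = P(outcome | exposed) = 810/1663 = 0.48707
p₀ = P(outcome | unexposed) = 670/2463 = 0.27203
Under exogeneity and monotonicity, PS = (p₁ − p₀) / (1 − p₀).
PS = (0.48707 − 0.27203) / (1 − 0.27203) = 0.21505 / 0.72797 ≈ 0.2954

PS ≈ 0.295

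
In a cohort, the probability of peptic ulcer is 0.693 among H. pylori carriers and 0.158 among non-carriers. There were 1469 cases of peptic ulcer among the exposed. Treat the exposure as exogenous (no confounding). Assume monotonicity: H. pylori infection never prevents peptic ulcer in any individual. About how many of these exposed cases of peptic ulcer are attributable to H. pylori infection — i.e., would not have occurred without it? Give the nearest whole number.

Let p₁ = 0.693, p₀ = 0.158.
PN = (p₁ − p₀)/p₁ = (0.693 − 0.158) / 0.693 ≈ 0.77201.
Attributable cases ≈ PN × (exposed cases) = 0.77201 × 1469 ≈ 1134.08.

about 1134 cases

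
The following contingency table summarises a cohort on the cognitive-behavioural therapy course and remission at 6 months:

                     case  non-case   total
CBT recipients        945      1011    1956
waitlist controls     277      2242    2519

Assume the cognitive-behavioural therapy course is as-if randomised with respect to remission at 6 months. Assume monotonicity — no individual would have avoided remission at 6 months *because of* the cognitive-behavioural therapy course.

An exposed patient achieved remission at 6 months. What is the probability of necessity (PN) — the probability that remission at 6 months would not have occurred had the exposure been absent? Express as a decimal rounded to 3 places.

PN ≈ 0.772

p₁ = P(outcome | exposed) = 945/1956 = 0.48313
p₀ = P(outcome | unexposed) = 277/2519 = 0.10996
Under exogeneity and monotonicity, PN = (p₁ − p₀) / p₁.
PN = (0.48313 − 0.10996) / 0.48313 = 0.37316 / 0.48313 ≈ 0.7724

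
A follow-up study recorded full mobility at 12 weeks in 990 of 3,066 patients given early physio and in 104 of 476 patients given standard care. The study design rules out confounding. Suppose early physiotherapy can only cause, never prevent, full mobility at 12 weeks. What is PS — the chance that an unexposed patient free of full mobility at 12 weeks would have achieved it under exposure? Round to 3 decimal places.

p₁ = P(outcome | exposed) = 990/3066 = 0.3229
p₀ = P(outcome | unexposed) = 104/476 = 0.21849
Under exogeneity and monotonicity, PS = (p₁ − p₀) / (1 − p₀).
PS = (0.3229 − 0.21849) / (1 − 0.21849) = 0.10441 / 0.78151 ≈ 0.1336

PS ≈ 0.134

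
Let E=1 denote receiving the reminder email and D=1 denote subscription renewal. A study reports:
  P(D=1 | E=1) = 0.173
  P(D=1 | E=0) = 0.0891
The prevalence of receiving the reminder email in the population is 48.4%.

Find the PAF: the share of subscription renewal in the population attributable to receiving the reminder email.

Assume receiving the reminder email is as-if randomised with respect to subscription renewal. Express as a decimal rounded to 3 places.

PAF ≈ 0.313

Let p₁ = 0.173, p₀ = 0.0891.
Overall risk P(Y=1) = π·p₁ + (1−π)·p₀ = 0.484×0.173 + 0.516×0.0891 = 0.12971.
Under exogeneity, PAF = [P(Y=1) − p₀] / P(Y=1).
PAF = (0.12971 − 0.0891) / 0.12971 ≈ 0.3131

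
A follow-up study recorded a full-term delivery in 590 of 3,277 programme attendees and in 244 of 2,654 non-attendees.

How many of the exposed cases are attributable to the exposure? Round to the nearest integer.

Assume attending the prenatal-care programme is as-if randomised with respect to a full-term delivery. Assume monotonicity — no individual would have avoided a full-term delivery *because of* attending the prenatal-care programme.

p₁ = P(outcome | exposed) = 590/3277 = 0.18004
p₀ = P(outcome | unexposed) = 244/2654 = 0.091937
PN = (p₁ − p₀)/p₁ = (0.18004 − 0.091937) / 0.18004 ≈ 0.48936.
Attributable cases ≈ PN × (exposed cases) = 0.48936 × 590 ≈ 288.72.

about 289 cases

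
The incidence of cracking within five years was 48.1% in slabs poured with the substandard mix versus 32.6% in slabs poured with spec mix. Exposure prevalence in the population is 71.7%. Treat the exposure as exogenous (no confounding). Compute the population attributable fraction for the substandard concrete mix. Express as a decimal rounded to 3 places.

p₁ = 0.481, p₀ = 0.326.
Overall risk P(Y=1) = π·p₁ + (1−π)·p₀ = 0.717×0.481 + 0.283×0.326 = 0.43714.
Under exogeneity, PAF = [P(Y=1) − p₀] / P(Y=1).
PAF = (0.43714 − 0.326) / 0.43714 ≈ 0.2542

PAF ≈ 0.254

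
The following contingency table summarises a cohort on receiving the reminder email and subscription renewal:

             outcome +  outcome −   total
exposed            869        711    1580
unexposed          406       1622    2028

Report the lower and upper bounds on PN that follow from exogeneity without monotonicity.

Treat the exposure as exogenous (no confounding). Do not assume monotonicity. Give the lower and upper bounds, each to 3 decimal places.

0.636 ≤ PN ≤ 1.000

p₁ = P(outcome | exposed) = 869/1580 = 0.55
p₀ = P(outcome | unexposed) = 406/2028 = 0.2002
Under exogeneity alone the bounds on PN are max{0,(p₁−p₀)/p₁} ≤ PN ≤ min{1,(1−p₀)/p₁}.
  lower = (p₁ − p₀)/p₁ = 0.3498 / 0.55 ≈ 0.6360
  upper = min{1, (1 − p₀)/p₁} = 0.7998 / 0.55 ≈ 1.4542 → capped at 1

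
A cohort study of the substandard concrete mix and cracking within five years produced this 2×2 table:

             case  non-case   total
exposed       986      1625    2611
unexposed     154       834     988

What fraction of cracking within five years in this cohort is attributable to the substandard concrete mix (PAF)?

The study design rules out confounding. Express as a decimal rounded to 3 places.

p₁ = P(outcome | exposed) = 986/2611 = 0.37763
p₀ = P(outcome | unexposed) = 154/988 = 0.15587
Exposure prevalence π = 2611/3599 = 0.72548; overall risk P(Y=1) = 0.31675.
Under exogeneity, PAF = [P(Y=1) − p₀]/P(Y=1).
PAF = (0.31675 − 0.15587) / 0.31675 ≈ 0.5079

PAF ≈ 0.508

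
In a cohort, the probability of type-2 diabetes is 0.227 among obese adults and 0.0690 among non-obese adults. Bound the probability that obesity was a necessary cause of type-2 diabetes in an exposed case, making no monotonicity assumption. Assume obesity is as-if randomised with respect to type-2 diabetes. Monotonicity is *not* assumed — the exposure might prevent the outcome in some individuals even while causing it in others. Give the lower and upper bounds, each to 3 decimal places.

Let p₁ = 0.227, p₀ = 0.069.
Under exogeneity alone the bounds on PN are max{0,(p₁−p₀)/p₁} ≤ PN ≤ min{1,(1−p₀)/p₁}.
  lower = (p₁ − p₀)/p₁ = 0.158 / 0.227 ≈ 0.6960
  upper = min{1, (1 − p₀)/p₁} = 0.931 / 0.227 ≈ 4.1013 → capped at 1

0.696 ≤ PN ≤ 1.000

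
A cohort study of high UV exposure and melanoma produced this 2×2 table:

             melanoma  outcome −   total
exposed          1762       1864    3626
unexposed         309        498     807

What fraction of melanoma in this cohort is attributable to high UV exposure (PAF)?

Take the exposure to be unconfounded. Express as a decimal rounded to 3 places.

p₁ = P(outcome | exposed) = 1762/3626 = 0.48593
p₀ = P(outcome | unexposed) = 309/807 = 0.3829
Exposure prevalence π = 3626/4433 = 0.81796; overall risk P(Y=1) = 0.46718.
Under exogeneity, PAF = [P(Y=1) − p₀]/P(Y=1).
PAF = (0.46718 − 0.3829) / 0.46718 ≈ 0.1804

PAF ≈ 0.180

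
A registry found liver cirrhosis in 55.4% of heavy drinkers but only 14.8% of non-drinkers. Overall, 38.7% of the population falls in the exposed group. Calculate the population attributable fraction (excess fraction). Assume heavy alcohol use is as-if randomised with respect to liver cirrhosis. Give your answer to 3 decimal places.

p₁ = 0.554, p₀ = 0.148.
Overall risk P(Y=1) = π·p₁ + (1−π)·p₀ = 0.387×0.554 + 0.613×0.148 = 0.30512.
Under exogeneity, PAF = [P(Y=1) − p₀] / P(Y=1).
PAF = (0.30512 − 0.148) / 0.30512 ≈ 0.5149

PAF ≈ 0.515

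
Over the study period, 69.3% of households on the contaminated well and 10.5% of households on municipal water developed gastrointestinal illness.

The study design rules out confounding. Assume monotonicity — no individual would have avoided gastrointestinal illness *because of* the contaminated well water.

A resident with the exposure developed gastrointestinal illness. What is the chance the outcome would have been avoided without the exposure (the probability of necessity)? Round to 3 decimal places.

p₁ = 0.693, p₀ = 0.105.
Under exogeneity and monotonicity, PN = (p₁ − p₀) / p₁.
PN = (0.693 − 0.105) / 0.693 = 0.588 / 0.693 ≈ 0.8485

PN ≈ 0.848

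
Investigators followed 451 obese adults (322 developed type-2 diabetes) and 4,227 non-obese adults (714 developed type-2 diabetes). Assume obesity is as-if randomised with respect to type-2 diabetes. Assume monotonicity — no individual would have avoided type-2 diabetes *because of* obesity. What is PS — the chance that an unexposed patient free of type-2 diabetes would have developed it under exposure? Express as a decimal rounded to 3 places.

PS ≈ 0.656

p₁ = P(outcome | exposed) = 322/451 = 0.71397
p₀ = P(outcome | unexposed) = 714/4227 = 0.16891
Under exogeneity and monotonicity, PS = (p₁ − p₀) / (1 − p₀).
PS = (0.71397 − 0.16891) / (1 − 0.16891) = 0.54505 / 0.83109 ≈ 0.6558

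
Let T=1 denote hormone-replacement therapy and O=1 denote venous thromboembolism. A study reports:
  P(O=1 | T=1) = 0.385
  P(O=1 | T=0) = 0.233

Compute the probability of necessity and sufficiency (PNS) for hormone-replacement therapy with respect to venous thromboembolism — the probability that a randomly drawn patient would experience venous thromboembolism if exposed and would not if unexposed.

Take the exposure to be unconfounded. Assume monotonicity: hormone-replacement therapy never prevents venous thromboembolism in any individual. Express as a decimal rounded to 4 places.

PNS ≈ 0.1520

Let p₁ = 0.385, p₀ = 0.233.
Under exogeneity and monotonicity, PNS = p₁ − p₀.
PNS = 0.385 − 0.233 = 0.152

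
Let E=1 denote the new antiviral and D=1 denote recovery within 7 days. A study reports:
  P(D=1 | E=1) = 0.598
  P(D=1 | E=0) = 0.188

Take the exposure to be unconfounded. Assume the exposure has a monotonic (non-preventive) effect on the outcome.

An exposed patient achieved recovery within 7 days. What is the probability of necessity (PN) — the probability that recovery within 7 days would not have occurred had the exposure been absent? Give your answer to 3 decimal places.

PN ≈ 0.686

Let p₁ = 0.598, p₀ = 0.188.
Under exogeneity and monotonicity, PN = (p₁ − p₀) / p₁.
PN = (0.598 − 0.188) / 0.598 = 0.41 / 0.598 ≈ 0.6856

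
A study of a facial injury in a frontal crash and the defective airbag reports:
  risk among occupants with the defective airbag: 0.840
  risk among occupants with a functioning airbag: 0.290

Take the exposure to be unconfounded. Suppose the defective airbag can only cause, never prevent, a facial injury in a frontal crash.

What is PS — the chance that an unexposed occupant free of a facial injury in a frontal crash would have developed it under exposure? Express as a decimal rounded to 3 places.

Let p₁ = 0.84, p₀ = 0.29.
Under exogeneity and monotonicity, PS = (p₁ − p₀) / (1 − p₀).
PS = (0.84 − 0.29) / (1 − 0.29) = 0.55 / 0.71 ≈ 0.7746

PS ≈ 0.775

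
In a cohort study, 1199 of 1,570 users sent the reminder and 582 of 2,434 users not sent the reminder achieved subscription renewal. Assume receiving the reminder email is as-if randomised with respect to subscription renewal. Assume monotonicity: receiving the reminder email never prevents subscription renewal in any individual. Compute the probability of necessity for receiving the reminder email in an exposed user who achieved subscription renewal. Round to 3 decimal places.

PN ≈ 0.687

p₁ = P(outcome | exposed) = 1199/1570 = 0.76369
p₀ = P(outcome | unexposed) = 582/2434 = 0.23911
Under exogeneity and monotonicity, PN = (p₁ − p₀) / p₁.
PN = (0.76369 − 0.23911) / 0.76369 = 0.52458 / 0.76369 ≈ 0.6869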